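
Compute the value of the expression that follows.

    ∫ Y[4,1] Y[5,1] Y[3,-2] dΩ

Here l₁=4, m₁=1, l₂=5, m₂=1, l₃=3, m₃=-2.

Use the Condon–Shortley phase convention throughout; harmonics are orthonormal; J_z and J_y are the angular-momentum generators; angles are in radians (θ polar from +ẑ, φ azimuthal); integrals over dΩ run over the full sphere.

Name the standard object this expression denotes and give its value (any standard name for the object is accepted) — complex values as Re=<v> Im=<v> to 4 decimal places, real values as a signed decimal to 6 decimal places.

Gaunt coefficient, +0.138239

This is a Gaunt coefficient — the integral of a triple product of spherical harmonics over the sphere.
Rules hold: Σm=0, L=12 even, 1≤3≤9.
N = 9·11·7 = 693
Δ = 6!·2!·4!/13! = 1/180180
Racah Σ t=2..4: t=2:+1/576 t=3:−1/144 t=4:+1/576 = -1/288
⇒ 3j(4 5 3; 0 0 0)² = 20/1001, sgn +1
Racah Σ t=2..3: t=2:+1/1152 t=3:−1/432 = -5/3456
⇒ 3j(4 5 3; 1 1 -2)² = 625/36036, sgn +1
4πI² = N·(3j₀)²·(3jₘ)² = 3125/13013
I = +1·√(0.240144/4π) = 0.13823925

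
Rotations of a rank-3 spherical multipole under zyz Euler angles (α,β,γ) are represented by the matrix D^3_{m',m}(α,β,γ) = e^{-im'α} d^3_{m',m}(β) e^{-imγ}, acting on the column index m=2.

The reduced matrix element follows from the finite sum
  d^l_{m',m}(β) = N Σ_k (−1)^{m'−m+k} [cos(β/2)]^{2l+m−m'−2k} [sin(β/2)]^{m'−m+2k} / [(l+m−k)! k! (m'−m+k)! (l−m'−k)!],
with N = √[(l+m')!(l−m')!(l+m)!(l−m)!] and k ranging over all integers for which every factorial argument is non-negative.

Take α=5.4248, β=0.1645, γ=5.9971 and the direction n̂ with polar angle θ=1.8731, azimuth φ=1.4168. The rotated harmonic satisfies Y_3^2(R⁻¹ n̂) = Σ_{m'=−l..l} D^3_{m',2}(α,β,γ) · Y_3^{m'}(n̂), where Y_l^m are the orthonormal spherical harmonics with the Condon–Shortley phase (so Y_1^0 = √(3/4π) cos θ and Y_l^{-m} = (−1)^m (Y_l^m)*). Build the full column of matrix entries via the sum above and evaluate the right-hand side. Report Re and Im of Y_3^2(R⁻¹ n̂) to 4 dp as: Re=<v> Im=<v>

Need the full column D^3_{m',2} for m'=−3..3 at α=5.4248, β=0.1645, γ=5.9971.
cos(β/2)=0.996619, sin(β/2)=0.082157
d^3_{-3,2}: single k=5 term ⇒ +0.000009;  D = -0.000004-0.000008i
d^3_{-2,2}: k∈[4..5] ⇒ +0.000226 -0.000000 = +0.000226;  D = +0.000093-0.000206i
d^3_{-1,2}: k∈[3..4] ⇒ +0.003472 -0.000012 = +0.003460;  D = +0.003319-0.000977i
d^3_{0,2}: k∈[2..3] ⇒ +0.036473 -0.000248 = +0.036225;  D = +0.030455+0.019614i
d^3_{1,2}: k∈[1..2] ⇒ +0.255442 -0.003472 = +0.251970;  D = +0.035221+0.249497i
d^3_{2,2}: k∈[0..1] ⇒ +0.979887 -0.033295 = +0.946592;  D = -0.622847+0.712810i
d^3_{3,2}: single k=0 term ⇒ -0.197865;  D = +0.197861+0.001135i
Y_3^{m'}(θ=1.8731,φ=1.4168) and Σ D·Y over m':
  (-0.0000-0.0000i)·(-0.1618+0.3249i)  (+0.0001-0.0002i)·(+0.2642+0.0841i)  (+0.0033-0.0010i)·(-0.0264+0.1698i)  (+0.0305+0.0196i)·(+0.2841+0.0000i)  (+0.0352+0.2495i)·(+0.0264+0.1698i)  (-0.6228+0.7128i)·(+0.2642-0.0841i)  (+0.1979+0.0011i)·(+0.1618+0.3249i)
Y_3^2(R⁻¹ n̂) = -0.105672+0.323862i

Re=-0.1057 Im=0.3239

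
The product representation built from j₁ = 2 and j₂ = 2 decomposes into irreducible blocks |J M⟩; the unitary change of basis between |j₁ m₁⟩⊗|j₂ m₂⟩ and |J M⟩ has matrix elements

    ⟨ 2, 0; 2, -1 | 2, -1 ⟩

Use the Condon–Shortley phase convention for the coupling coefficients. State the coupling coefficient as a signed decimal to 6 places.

-0.267261

triangle: 2!*2!*2!/7! = 8/5040
(j±m)!: 2!*2!*1!*3!*1!*3! = 144
prefactor² = (2J+1)*Δ*N² = 8/7
  k=0: +1/(0!*2!*2!*1!*0!*1!) = 1/4
  k=1: −1/(1!*1!*1!*0!*1!*2!) = -1/2
Σ = -1/4  ⇒  CG² = 8/7*(-1/4)² = 1/14
CG = −√(1/14) = -0.267261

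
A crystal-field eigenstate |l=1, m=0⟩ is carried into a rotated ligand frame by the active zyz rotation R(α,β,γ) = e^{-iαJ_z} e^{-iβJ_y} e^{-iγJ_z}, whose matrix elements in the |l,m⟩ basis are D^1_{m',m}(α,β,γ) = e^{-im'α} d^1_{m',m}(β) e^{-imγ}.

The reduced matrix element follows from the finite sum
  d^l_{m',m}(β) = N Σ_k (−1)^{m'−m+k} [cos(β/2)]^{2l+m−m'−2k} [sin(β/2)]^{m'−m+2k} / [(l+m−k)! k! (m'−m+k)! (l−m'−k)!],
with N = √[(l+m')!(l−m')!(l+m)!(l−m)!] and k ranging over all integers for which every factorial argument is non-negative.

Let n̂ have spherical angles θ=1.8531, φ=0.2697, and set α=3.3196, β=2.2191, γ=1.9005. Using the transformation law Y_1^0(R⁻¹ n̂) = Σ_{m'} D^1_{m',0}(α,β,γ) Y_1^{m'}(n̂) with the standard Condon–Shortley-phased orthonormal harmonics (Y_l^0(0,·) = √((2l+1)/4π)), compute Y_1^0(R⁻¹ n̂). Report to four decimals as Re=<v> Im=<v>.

Re=-0.2903 Im=0.0000

Need the full column D^1_{m',0} for m'=−1..1 at α=3.3196, β=2.2191, γ=1.9005.
cos(β/2)=0.445065, sin(β/2)=0.895498
d^1_{-1,0}: single k=1 term ⇒ +0.563641;  D = -0.554735-0.099803i
d^1_{0,0}: k∈[0..1] ⇒ +0.198082 -0.801918 = -0.603835;  D = -0.603835+0.000000i
d^1_{1,0}: single k=0 term ⇒ -0.563641;  D = +0.554735-0.099803i
Y_1^{m'}(θ=1.8531,φ=0.2697) and Σ D·Y over m':
  (-0.5547-0.0998i)·(+0.3198-0.0884i)  (-0.6038+0.0000i)·(-0.1361+0.0000i)  (+0.5547-0.0998i)·(-0.3198-0.0884i)
Y_1^0(R⁻¹ n̂) = -0.290294+0.000000i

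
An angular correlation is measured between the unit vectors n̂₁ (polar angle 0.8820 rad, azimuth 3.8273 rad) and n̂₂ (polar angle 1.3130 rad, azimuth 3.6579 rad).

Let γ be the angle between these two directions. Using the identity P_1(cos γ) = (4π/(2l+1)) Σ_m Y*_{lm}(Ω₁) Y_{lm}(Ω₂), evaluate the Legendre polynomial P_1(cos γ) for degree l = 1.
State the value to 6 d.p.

0.897863

Addition theorem: P_1(cos γ) = (4π/3) Σ_m Y*_{lm}(Ω₁) Y_{lm}(Ω₂), m = −1…1:
  term(m=-1) = 0.08783 + 0.01502j   from Y*(Ω₁)=-0.20644 - 0.16890j, Y(Ω₂)=-0.29053 + 0.16492j
  term(m=+0) = 0.03869 + 0.00000j   from Y*(Ω₁)=0.31056 + 0.00000j, Y(Ω₂)=0.12457 + 0.00000j
  term(m=+1) = 0.08783 - 0.01502j   from Y*(Ω₁)=0.20644 - 0.16890j, Y(Ω₂)=0.29053 + 0.16492j
Total Σ_m = 0.21435 + 0.00000j. Multiply by 4.188790: 0.89786 + 0.00000j. P_1(cos γ) = 0.897863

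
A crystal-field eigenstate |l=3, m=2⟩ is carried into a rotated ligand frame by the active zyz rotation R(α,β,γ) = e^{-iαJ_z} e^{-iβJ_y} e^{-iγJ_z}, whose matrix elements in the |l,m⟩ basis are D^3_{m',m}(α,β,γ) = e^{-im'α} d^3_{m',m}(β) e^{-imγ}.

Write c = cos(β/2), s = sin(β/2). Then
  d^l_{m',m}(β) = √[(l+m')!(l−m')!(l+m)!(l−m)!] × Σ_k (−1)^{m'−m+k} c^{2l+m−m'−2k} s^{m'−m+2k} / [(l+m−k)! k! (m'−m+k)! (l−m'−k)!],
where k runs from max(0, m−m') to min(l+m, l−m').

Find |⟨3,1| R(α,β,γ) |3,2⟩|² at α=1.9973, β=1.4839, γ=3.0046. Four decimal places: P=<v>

D^3_{1,2}(1.9973,1.4839,3.0046) = e^{-i·1·1.9973}·d^3_{1,2}(1.4839)·e^{-i·2·3.0046}. Compute d first:
With c≡cos(β/2)=0.737152 and s≡sin(β/2)=0.675727, N=[24·2·120·1]^{1/2}=75.894664
The bounds max(0,m−m')=1 and min(l+m,l−m')=2 give 2 terms
  k=1: (−1)^0·75.8947/(24)·0.7372^5·0.6757^1 = +0.465112
  k=2: (−1)^1·75.8947/(12)·0.7372^3·0.6757^3 = -0.781654
d^3_{1,2}(1.4839) = +0.465112 -0.781654 = -0.316543
|D^3_{1,2}|² = |d^3_{1,2}(β)|² = (-0.316543)² = 0.100199 (the z-rotation phases have unit modulus)

P=0.1002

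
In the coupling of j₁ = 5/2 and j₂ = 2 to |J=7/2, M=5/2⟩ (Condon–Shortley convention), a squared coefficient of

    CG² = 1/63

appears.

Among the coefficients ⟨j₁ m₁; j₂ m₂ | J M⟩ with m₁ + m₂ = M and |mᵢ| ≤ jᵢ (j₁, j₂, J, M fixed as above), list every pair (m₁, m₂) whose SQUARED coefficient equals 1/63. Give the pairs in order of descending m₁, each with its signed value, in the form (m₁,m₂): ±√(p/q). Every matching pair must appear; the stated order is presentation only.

Admissible pairs with m₁+m₂ = M = 5/2: (1/2,2), (3/2,1), (5/2,0)
  (m₁,m₂)=(5/2,0): CG² = 10/21, CG = +√(10/21)
  (m₁,m₂)=(3/2,1): CG² = 1/63, CG = +√(1/63)   ← matches the target
  (m₁,m₂)=(1/2,2): CG² = 32/63, CG = −√(32/63)
Pairs with CG² = 1/63: (3/2,1): +√(1/63)

(3/2,1): +√(1/63)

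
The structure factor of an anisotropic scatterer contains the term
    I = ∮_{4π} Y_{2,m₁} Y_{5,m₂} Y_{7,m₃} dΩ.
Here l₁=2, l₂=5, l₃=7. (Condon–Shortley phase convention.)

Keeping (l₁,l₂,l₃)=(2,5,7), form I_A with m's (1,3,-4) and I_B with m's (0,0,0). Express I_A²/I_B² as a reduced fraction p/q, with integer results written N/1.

55/49

Shared (l₁,l₂,l₃)=(2,5,7): N and (l;000)² cancel in I_A²/I_B².
A: Δ = 0!·4!·10!/15! = 1/15015; Racah Σ t=0..0: t=0:+1/483840 = 1/483840; ⇒ 3j(2 5 7; 1 3 -4)² = 3/91, sgn -1
B: Δ = 0!·4!·10!/15! = 1/15015; Racah Σ t=0..0: t=0:+1/57600 = 1/57600; ⇒ 3j(2 5 7; 0 0 0)² = 21/715, sgn -1
I_A²/I_B² = (3/91)/(21/715) = 55/49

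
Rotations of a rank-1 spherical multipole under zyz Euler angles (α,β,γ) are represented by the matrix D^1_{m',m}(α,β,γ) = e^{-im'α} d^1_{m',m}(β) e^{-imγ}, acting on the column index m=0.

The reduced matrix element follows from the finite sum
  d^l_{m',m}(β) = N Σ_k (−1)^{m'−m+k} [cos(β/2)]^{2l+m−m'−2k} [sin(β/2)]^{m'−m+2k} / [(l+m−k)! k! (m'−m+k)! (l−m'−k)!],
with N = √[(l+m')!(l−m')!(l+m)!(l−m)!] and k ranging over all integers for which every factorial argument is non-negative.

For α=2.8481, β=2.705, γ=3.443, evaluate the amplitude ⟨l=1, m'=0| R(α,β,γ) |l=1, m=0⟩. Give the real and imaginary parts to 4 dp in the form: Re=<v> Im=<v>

Re=-0.9062 Im=0.0000

D^1_{0,0}(2.8481,2.7050,3.4430) = e^{-i·0·2.8481}·d^1_{0,0}(2.7050)·e^{-i·0·3.4430}. Compute d first:
c=cos(2.705000/2)=0.216567, s=sin(2.705000/2)=0.976268; N=√[1·1·1·1]=1.000000
k∈{0,1} keeps every argument non-negative
  k=0: (−1)^0·1.0000/(1)·0.2166^2·0.9763^0 = +0.046901
  k=1: (−1)^1·1.0000/(1)·0.2166^0·0.9763^2 = -0.953099
d^1_{0,0}(2.7050) = +0.046901 -0.953099 = -0.906198
D = (+1.000000+0.000000i)·(-0.906198)·(+1.000000+0.000000i) = -0.906198+0.000000i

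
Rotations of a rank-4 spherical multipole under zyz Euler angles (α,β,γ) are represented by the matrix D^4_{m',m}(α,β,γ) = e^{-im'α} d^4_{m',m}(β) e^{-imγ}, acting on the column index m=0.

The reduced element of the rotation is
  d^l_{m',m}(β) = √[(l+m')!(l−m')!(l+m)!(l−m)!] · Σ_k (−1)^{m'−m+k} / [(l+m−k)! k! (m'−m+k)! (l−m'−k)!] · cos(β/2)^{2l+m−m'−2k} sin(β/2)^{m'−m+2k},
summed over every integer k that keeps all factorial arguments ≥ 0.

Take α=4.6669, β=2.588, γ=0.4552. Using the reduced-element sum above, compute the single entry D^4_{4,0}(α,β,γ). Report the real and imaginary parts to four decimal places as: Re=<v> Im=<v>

Re=0.0393 Im=0.0072

Split into d^4_{4,0}(β=2.5880) × two z-phases.
c=cos(2.588000/2)=0.273275, s=sin(2.588000/2)=0.961936; N=√[40320·1·24·24]=4819.161753
Admissible k: 0..0 (factorial args all ≥0)
  k=0: (−1)^4·4819.1618/(576)·0.2733^4·0.9619^4 = +0.039952
d^4_{4,0}(2.5880) = +0.039952
Attach z-rotation phases: D = e^{-i(4)(4.6669)}·(+0.039952)·e^{-i(0)(0.4552)} = +0.039292+0.007229i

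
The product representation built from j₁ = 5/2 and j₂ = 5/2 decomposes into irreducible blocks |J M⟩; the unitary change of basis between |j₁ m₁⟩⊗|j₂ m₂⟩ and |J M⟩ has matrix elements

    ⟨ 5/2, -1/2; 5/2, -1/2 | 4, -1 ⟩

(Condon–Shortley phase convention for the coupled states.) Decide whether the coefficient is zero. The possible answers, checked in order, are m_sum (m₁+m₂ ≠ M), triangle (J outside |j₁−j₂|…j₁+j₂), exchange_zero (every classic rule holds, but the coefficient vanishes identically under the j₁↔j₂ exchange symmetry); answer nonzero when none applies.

m-sum: m₁+m₂ = -1/2+(-1/2) = -1, M = -1  ✓
triangle: |j₁−j₂| = 0 ≤ J = 4 ≤ j₁+j₂ = 5  ✓
exchange: j₁=j₂ and m₁=m₂, and (−1)^(j₁+j₂−J) = (−1)^1 = −1 forces ⟨j₁m₁;j₂m₂|JM⟩ = −⟨j₂m₂;j₁m₁|JM⟩ = −⟨j₁m₁;j₂m₂|JM⟩ ⇒ the coefficient vanishes identically
Racah sum check: Σ_k collapses to 0 ⇒ CG = 0

exchange_zero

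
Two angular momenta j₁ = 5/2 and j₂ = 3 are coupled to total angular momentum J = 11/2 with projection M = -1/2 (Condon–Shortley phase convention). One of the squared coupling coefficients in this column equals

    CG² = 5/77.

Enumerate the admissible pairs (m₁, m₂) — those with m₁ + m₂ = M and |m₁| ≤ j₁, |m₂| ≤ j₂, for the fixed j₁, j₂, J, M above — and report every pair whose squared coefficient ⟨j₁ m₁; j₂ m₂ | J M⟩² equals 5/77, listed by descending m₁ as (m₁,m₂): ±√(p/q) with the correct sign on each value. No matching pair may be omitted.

Admissible pairs with m₁+m₂ = M = -1/2: (-5/2,2), (-3/2,1), (-1/2,0), (1/2,-1), (3/2,-2), (5/2,-3)
  (m₁,m₂)=(5/2,-3): CG² = 1/462, CG = +√(1/462)
  (m₁,m₂)=(3/2,-2): CG² = 5/77, CG = +√(5/77)   ← matches the target
  (m₁,m₂)=(1/2,-1): CG² = 25/77, CG = +√(25/77)
  (m₁,m₂)=(-1/2,0): CG² = 100/231, CG = +√(100/231)
  (m₁,m₂)=(-3/2,1): CG² = 25/154, CG = +√(25/154)
  (m₁,m₂)=(-5/2,2): CG² = 1/77, CG = +√(1/77)
Pairs with CG² = 5/77: (3/2,-2): +√(5/77)

(3/2,-2): +√(5/77)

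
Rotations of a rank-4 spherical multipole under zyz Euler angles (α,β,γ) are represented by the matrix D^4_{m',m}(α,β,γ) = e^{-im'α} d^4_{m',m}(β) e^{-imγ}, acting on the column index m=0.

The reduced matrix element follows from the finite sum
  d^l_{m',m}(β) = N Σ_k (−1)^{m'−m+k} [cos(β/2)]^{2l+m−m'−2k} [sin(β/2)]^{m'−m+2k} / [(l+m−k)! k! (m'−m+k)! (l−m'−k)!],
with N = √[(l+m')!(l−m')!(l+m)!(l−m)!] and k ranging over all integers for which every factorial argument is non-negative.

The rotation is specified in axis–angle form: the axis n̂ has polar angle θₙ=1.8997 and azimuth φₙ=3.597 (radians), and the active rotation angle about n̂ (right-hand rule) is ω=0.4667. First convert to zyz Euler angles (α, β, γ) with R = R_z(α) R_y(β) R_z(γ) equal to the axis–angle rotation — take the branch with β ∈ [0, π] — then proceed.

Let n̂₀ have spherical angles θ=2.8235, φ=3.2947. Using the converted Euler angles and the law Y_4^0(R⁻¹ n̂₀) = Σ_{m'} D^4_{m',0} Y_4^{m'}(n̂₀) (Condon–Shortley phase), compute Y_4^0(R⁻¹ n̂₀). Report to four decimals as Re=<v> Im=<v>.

Re=-0.1151 Im=0.0000

Axis–angle → zyz. n̂ = (sinθₙcosφₙ, sinθₙsinφₙ, cosθₙ) = (-0.849942, -0.416252, -0.323006), ω = 0.4667.
R = I cosω + sinω [n̂]ₓ + (1−cosω) n̂n̂ᵀ gives
  R = [+0.970313, +0.183169, -0.157930; -0.107499, +0.911587, +0.396803; +0.216649, -0.368046, +0.904216]
β = atan2(√(R₁₃²+R₂₃²), R₃₃) = 0.441257; α = atan2(R₂₃, R₁₃) mod 2π = 1.949582; γ = atan2(R₃₂, −R₃₁) mod 2π = 4.180360
Need the full column D^4_{m',0} for m'=−4..4 at α=1.9496, β=0.4413, γ=4.1804.
cos(β/2)=0.975760, sin(β/2)=0.218843
d^4_{-4,0}: single k=4 term ⇒ +0.017396;  D = +0.000968+0.017369i
d^4_{-3,0}: k∈[3..4] ⇒ +0.109693 -0.005518 = +0.104175;  D = +0.094498-0.043847i
d^4_{-2,0}: k∈[2..4] ⇒ +0.392143 -0.052601 +0.000992 = +0.340535;  D = -0.247401-0.234001i
d^4_{-1,0}: k∈[1..4] ⇒ +0.824231 -0.248759 +0.012513 -0.000105 = +0.587880;  D = -0.217394+0.546208i
d^4_{0,0}: k∈[0..4] ⇒ +0.821759 -0.661369 +0.074852 -0.001673 +0.000005 = +0.233575;  D = +0.233575+0.000000i
d^4_{1,0}: k∈[0..3] ⇒ -0.824231 +0.248759 -0.012513 +0.000105 = -0.587880;  D = +0.217394+0.546208i
d^4_{2,0}: k∈[0..2] ⇒ +0.392143 -0.052601 +0.000992 = +0.340535;  D = -0.247401+0.234001i
d^4_{3,0}: k∈[0..1] ⇒ -0.109693 +0.005518 = -0.104175;  D = -0.094498-0.043847i
d^4_{4,0}: single k=0 term ⇒ +0.017396;  D = +0.000968-0.017369i
Y_4^{m'}(θ=2.8235,φ=3.2947) and Σ D·Y over m':
  (+0.0010+0.0174i)·(+0.0035-0.0024i)  (+0.0945-0.0438i)·(+0.0326-0.0161i)  (-0.2474-0.2340i)·(+0.1658-0.0524i)  (-0.2174+0.5462i)·(+0.4605-0.0711i)  (+0.2336+0.0000i)·(+0.4678+0.0000i)  (+0.2174+0.5462i)·(-0.4605-0.0711i)  (-0.2474+0.2340i)·(+0.1658+0.0524i)  (-0.0945-0.0438i)·(-0.0326-0.0161i)  (+0.0010-0.0174i)·(+0.0035+0.0024i)
Y_4^0(R⁻¹ n̂) = -0.115069+0.000000i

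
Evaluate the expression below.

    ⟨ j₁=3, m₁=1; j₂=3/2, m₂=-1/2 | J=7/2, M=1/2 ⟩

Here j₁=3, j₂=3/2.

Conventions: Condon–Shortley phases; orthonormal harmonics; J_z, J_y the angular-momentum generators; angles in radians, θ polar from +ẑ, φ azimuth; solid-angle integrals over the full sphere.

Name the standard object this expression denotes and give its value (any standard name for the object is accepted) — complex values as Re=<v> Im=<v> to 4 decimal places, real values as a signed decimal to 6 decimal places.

This is a Clebsch–Gordan (vector-coupling) coefficient.
j₁+j₂−J=1  J+j₁−j₂=5  J−j₁+j₂=2  j₁+j₂+J+1=9
(j₁±m₁, j₂±m₂, J±M) = (4,2,1,2,4,3)
P² = 512/7
sum k=0..1:
  [0] +1/12 = 1/12
  [1] −1/48 = -1/48
S = 1/16
C² = P²·S² = 2/7 ; C = +0.534522

Clebsch–Gordan coefficient, +√(2/7) ≈ +0.534522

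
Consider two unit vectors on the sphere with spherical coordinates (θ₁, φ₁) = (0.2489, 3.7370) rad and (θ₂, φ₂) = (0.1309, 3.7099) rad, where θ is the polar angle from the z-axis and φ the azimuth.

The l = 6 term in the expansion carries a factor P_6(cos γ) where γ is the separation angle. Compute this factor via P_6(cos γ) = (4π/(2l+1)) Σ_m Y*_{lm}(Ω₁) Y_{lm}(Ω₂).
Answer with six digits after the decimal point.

Expand P_6 via completeness: Σ_{m} conj(Y_{6,m}) at Ω₁ times Y_{6,m} at Ω₂ —
  [-6]  conj(Y_{6,-6})(Ω₁) = -0.00010 - 0.00005j ; Y_{6,-6}(Ω₂) = -0.00000 + 0.00000j ; Δ = 0.00000 + 0.00000j
  [-5]  conj(Y_{6,-5})(Ω₁) = 0.00145 - 0.00024j ; Y_{6,-5}(Ω₂) = 0.00006 + 0.00002j ; Δ = 0.00000 + 0.00000j
  [-4]  conj(Y_{6,-4})(Ω₁) = -0.00889 + 0.00845j ; Y_{6,-4}(Ω₂) = -0.00066 - 0.00078j ; Δ = 0.00001 + 0.00000j
  [-3]  conj(Y_{6,-3})(Ω₁) = 0.01479 - 0.06760j ; Y_{6,-3}(Ω₂) = 0.00150 + 0.01112j ; Δ = 0.00077 + 0.00006j
  [-2]  conj(Y_{6,-2})(Ω₁) = 0.09683 + 0.24244j ; Y_{6,-2}(Ω₂) = 0.03546 - 0.07648j ; Δ = 0.02197 + 0.00119j
  [-1]  conj(Y_{6,-1})(Ω₁) = -0.48346 - 0.32750j ; Y_{6,-1}(Ω₂) = -0.33234 + 0.21223j ; Δ = 0.23018 + 0.00624j
  [+0]  conj(Y_{6,0})(Ω₁) = 0.45424 + 0.00000j ; Y_{6,0}(Ω₂) = 0.84206 + 0.00000j ; Δ = 0.38250 + 0.00000j
  [+1]  conj(Y_{6,1})(Ω₁) = 0.48346 - 0.32750j ; Y_{6,1}(Ω₂) = 0.33234 + 0.21223j ; Δ = 0.23018 - 0.00624j
  [+2]  conj(Y_{6,2})(Ω₁) = 0.09683 - 0.24244j ; Y_{6,2}(Ω₂) = 0.03546 + 0.07648j ; Δ = 0.02197 - 0.00119j
  [+3]  conj(Y_{6,3})(Ω₁) = -0.01479 - 0.06760j ; Y_{6,3}(Ω₂) = -0.00150 + 0.01112j ; Δ = 0.00077 - 0.00006j
  [+4]  conj(Y_{6,4})(Ω₁) = -0.00889 - 0.00845j ; Y_{6,4}(Ω₂) = -0.00066 + 0.00078j ; Δ = 0.00001 - 0.00000j
  [+5]  conj(Y_{6,5})(Ω₁) = -0.00145 - 0.00024j ; Y_{6,5}(Ω₂) = -0.00006 + 0.00002j ; Δ = 0.00000 - 0.00000j
  [+6]  conj(Y_{6,6})(Ω₁) = -0.00010 + 0.00005j ; Y_{6,6}(Ω₂) = -0.00000 - 0.00000j ; Δ = 0.00000 - 0.00000j
Accumulated sum 0.88838 - 0.00000j; after 4π/(2l+1) scaling, 0.85874 - 0.00000j ⇒ P_6 = 0.858744

0.858744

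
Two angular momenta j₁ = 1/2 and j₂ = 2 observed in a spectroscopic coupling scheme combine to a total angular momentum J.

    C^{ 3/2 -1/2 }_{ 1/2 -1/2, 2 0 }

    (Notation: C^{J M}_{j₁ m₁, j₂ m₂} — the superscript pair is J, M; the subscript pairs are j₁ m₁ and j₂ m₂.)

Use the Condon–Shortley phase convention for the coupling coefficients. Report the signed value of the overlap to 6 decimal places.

-0.632456  (= −√(2/5))

triangle: 1!×0!×3!/5! = 6/120
(j±m)!: 0!×1!×2!×2!×1!×2! = 8
prefactor² = (2J+1)×Δ×N² = 8/5
  k=1: −1/(1!×0!×0!×1!×0!×2!) = -1/2
Σ = -1/2  ⇒  CG² = 8/5×(-1/2)² = 2/5
CG = −√(2/5) = -0.632456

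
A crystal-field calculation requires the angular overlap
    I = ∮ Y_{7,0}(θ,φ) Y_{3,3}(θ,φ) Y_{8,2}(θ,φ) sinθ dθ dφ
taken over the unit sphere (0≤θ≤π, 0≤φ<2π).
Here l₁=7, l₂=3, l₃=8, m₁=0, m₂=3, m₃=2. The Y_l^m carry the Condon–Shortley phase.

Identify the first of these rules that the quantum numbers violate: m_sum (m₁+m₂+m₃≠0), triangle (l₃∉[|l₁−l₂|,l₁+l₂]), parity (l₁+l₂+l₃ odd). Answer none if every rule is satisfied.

m₁+m₂+m₃ = 0 + 3 + 2 = 5  ✗
triangle: |7−3|=4 ≤ l₃=8 ≤ 7+3=10
parity: l₁+l₂+l₃ = 18 is even

m_sum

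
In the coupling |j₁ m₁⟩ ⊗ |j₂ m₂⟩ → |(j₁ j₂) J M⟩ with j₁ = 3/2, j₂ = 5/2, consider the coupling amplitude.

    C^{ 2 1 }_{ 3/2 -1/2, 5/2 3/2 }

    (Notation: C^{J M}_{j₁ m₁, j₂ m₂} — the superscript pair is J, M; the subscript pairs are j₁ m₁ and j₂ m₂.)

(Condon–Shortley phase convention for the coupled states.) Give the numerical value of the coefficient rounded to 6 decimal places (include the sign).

√[5·2!1!3!/7! · 1!2!4!1!3!1!] = √(24/7)
  +(−1)^1/∏(1,1,1,3,0,0)! = -1/6  (running -1/6)
  +(−1)^2/∏(2,0,0,2,1,1)! = 1/4  (running 1/12)
⟨..|..⟩ = √(24/7)·(1/12) = +0.154303

+0.154303  (= +√(1/42))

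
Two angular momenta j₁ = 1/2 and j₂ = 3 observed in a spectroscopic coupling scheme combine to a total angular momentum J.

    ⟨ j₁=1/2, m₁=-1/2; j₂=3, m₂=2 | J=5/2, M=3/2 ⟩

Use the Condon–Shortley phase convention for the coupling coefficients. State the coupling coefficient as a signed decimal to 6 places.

-0.845154  (= −√(5/7))

j₁+j₂−J=1  J+j₁−j₂=0  J−j₁+j₂=5  j₁+j₂+J+1=7
(j₁±m₁, j₂±m₂, J±M) = (0,1,5,1,4,1)
P² = 2880/7
sum k=1..1:
  [1] −1/24 = -1/24
S = -1/24
C² = P²·S² = 5/7 ; C = -0.845154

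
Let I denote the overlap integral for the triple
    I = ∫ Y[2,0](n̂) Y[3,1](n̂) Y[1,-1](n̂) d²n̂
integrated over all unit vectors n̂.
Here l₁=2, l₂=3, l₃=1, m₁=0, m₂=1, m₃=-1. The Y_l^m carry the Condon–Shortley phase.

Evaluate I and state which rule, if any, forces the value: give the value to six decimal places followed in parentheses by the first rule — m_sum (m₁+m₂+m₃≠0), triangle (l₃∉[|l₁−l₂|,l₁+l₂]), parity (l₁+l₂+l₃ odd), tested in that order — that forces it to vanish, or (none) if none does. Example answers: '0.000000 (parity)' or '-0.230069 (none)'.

-0.202301 (none)

Checks pass: Σm=0; 6 even; l₃=1∈[1,5].
(2·2+1)(2·3+1)(2·1+1) = 105
Δ: 4! 0! 2! / 7! → 1/105
sum: t=2:+1/4 = 1/4
3j²(2 3 1; 0 0 0) = Δ·Π!·Σ² = 3/35  (sign -1)
sum: t=2:+1/8 = 1/8
3j²(2 3 1; 0 1 -1) = Δ·Π!·Σ² = 2/35  (sign +1)
combine: 4πI² = 105·3/35·2/35 = 18/35
take √, sign -1: I = -0.20230066
No selection rule forces the value: the integral is nonzero (none).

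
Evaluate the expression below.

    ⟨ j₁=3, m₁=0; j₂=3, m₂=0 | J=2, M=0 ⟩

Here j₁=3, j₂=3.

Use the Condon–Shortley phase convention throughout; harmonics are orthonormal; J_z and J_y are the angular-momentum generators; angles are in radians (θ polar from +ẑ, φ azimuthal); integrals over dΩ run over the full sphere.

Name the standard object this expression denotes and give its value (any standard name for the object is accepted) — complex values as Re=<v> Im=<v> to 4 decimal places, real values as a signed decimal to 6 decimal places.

Clebsch–Gordan coefficient, +√(4/21) ≈ +0.436436

This is a Clebsch–Gordan (vector-coupling) coefficient.
√[5·4!2!2!/9! · 3!3!3!3!2!2!] = √(48/7)
  +(−1)^1/∏(1,3,2,2,0,0)! = -1/24  (running -1/24)
  +(−1)^2/∏(2,2,1,1,1,1)! = 1/4  (running 5/24)
  +(−1)^3/∏(3,1,0,0,2,2)! = -1/24  (running 1/6)
⟨..|..⟩ = √(48/7)·(1/6) = +0.436436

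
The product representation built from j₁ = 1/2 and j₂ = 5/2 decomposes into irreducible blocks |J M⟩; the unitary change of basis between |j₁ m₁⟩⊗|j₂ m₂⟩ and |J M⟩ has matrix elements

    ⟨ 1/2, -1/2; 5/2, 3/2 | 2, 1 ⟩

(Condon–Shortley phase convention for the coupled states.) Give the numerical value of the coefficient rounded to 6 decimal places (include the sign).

-0.816497

triangle: 1!*0!*4!/6! = 24/720
(j±m)!: 0!*1!*4!*1!*3!*1! = 144
prefactor² = (2J+1)*Δ*N² = 24
  k=1: −1/(1!*0!*0!*3!*0!*1!) = -1/6
Σ = -1/6  ⇒  CG² = 24*(-1/6)² = 2/3
CG = −√(2/3) = -0.816497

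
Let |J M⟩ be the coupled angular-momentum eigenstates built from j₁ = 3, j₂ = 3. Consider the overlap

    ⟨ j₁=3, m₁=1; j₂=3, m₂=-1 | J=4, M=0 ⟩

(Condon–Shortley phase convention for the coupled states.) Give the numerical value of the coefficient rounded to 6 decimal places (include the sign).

triangle: 2!·4!·4!/11! = 1152/39916800
(j±m)!: 4!·2!·2!·4!·4!·4! = 1327104
prefactor² = (2J+1)·Δ·N² = 663552/1925
  k=0: +1/(0!·2!·2!·2!·2!·2!) = 1/32
  k=1: −1/(1!·1!·1!·1!·3!·3!) = -1/36
  k=2: +1/(2!·0!·0!·0!·4!·4!) = 1/1152
Σ = 5/1152  ⇒  CG² = 663552/1925·(5/1152)² = 1/154
CG = +√(1/154) = +0.080582

+0.080582  (= +√(1/154))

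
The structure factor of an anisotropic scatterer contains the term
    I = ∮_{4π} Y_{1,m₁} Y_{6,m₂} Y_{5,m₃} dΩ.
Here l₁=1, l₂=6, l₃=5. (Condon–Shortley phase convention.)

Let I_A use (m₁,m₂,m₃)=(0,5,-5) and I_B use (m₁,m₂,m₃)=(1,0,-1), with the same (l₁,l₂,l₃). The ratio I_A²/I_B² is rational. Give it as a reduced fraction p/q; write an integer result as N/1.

Shared (l₁,l₂,l₃)=(1,6,5): N and (l;000)² cancel in I_A²/I_B².
A: Δ = 2!·0!·10!/13! = 1/858; Racah Σ t=1..1: t=1:−1/3628800 = -1/3628800; ⇒ 3j(1 6 5; 0 5 -5)² = 1/78, sgn -1
B: Δ = 2!·0!·10!/13! = 1/858; Racah Σ t=0..0: t=0:+1/34560 = 1/34560; ⇒ 3j(1 6 5; 1 0 -1)² = 5/286, sgn +1
I_A²/I_B² = (1/78)/(5/286) = 11/15

11/15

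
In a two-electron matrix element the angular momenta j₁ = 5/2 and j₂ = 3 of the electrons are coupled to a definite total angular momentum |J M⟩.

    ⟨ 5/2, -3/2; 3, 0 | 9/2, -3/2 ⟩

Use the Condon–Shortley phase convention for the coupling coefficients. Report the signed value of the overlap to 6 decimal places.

j₁+j₂−J=1  J+j₁−j₂=4  J−j₁+j₂=5  j₁+j₂+J+1=11
(j₁±m₁, j₂±m₂, J±M) = (1,4,3,3,3,6)
P² = 207360/77
sum k=0..1:
  [0] +1/288 = 1/288
  [1] −1/72 = -1/72
S = -1/96
C² = P²·S² = 45/154 ; C = -0.540562

-0.540562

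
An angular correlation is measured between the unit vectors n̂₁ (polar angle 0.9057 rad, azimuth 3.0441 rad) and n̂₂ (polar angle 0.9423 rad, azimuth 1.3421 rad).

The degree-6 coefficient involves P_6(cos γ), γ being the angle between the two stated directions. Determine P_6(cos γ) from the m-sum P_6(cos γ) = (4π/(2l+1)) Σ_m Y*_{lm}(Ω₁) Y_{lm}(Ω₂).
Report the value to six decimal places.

0.087025

Term-by-term m-sum for l=6 (normalisation 4π/13 = 0.966644):
  term(m=-6) = -0.01095 - 0.01099j   from Y*(Ω₁)=0.09559 - 0.06331j, Y(Ω₂)=-0.02670 - 0.13268j
  term(m=-5) = -0.06475 + 0.08412j   from Y*(Ω₁)=-0.27523 + 0.14591j, Y(Ω₂)=0.31012 - 0.14122j
  term(m=-4) = 0.16160 + 0.09356j   from Y*(Ω₁)=0.40346 - 0.16583j, Y(Ω₂)=0.26111 + 0.33922j
  term(m=-3) = 0.01453 - 0.03499j   from Y*(Ω₁)=-0.22305 + 0.06716j, Y(Ω₂)=-0.10303 + 0.12583j
  term(m=-2) = -0.05673 - 0.01524j   from Y*(Ω₁)=-0.21143 + 0.04176j, Y(Ω₂)=0.24456 + 0.12037j
  term(m=-1) = -0.01199 + 0.09088j   from Y*(Ω₁)=0.32633 - 0.03192j, Y(Ω₂)=-0.06338 + 0.27230j
  term(m=+0) = 0.02662 + 0.00000j   from Y*(Ω₁)=0.13095 + 0.00000j, Y(Ω₂)=0.20330 + 0.00000j
  term(m=+1) = -0.01199 - 0.09088j   from Y*(Ω₁)=-0.32633 - 0.03192j, Y(Ω₂)=0.06338 + 0.27230j
  term(m=+2) = -0.05673 + 0.01524j   from Y*(Ω₁)=-0.21143 - 0.04176j, Y(Ω₂)=0.24456 - 0.12037j
  term(m=+3) = 0.01453 + 0.03499j   from Y*(Ω₁)=0.22305 + 0.06716j, Y(Ω₂)=0.10303 + 0.12583j
  term(m=+4) = 0.16160 - 0.09356j   from Y*(Ω₁)=0.40346 + 0.16583j, Y(Ω₂)=0.26111 - 0.33922j
  term(m=+5) = -0.06475 - 0.08412j   from Y*(Ω₁)=0.27523 + 0.14591j, Y(Ω₂)=-0.31012 - 0.14122j
  term(m=+6) = -0.01095 + 0.01099j   from Y*(Ω₁)=0.09559 + 0.06331j, Y(Ω₂)=-0.02670 + 0.13268j
Σ over m = 0.09003 - 0.00000j; ×(4π/13) → 0.08702 - 0.00000j. Real part: 0.087025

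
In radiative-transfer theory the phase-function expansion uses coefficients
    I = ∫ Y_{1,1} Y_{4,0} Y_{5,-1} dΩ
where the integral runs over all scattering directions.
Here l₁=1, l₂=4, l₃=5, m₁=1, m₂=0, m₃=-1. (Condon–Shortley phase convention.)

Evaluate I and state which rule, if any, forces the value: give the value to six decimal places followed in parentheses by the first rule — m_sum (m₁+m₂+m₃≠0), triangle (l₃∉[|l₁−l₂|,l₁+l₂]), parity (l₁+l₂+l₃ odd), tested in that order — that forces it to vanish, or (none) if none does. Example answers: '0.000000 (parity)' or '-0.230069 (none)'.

Checks pass: Σm=0; 10 even; l₃=5∈[3,5].
(2·1+1)(2·4+1)(2·5+1) = 297
Δ: 0! 2! 8! / 11! → 1/495
sum: t=0:+1/576 = 1/576
3j²(1 4 5; 0 0 0) = Δ·Π!·Σ² = 5/99  (sign -1)
sum: t=0:+1/1152 = 1/1152
3j²(1 4 5; 1 0 -1) = Δ·Π!·Σ² = 1/33  (sign +1)
combine: 4πI² = 297·5/99·1/33 = 5/11
take √, sign -1: I = -0.19018827
No selection rule forces the value: the integral is nonzero (none).

-0.190188 (none)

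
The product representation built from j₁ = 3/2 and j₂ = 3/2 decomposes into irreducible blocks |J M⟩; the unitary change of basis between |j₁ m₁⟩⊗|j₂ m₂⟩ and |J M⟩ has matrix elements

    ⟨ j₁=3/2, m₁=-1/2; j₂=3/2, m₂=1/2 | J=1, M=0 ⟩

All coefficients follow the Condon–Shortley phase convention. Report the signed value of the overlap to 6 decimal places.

√[3·2!1!1!/5! · 1!2!2!1!1!1!] = √(1/5)
  +(−1)^1/∏(1,1,1,1,0,0)! = -1  (running -1)
  +(−1)^2/∏(2,0,0,0,1,1)! = 1/2  (running -1/2)
⟨..|..⟩ = √(1/5)·(-1/2) = -0.223607

-0.223607  (= −√(1/20))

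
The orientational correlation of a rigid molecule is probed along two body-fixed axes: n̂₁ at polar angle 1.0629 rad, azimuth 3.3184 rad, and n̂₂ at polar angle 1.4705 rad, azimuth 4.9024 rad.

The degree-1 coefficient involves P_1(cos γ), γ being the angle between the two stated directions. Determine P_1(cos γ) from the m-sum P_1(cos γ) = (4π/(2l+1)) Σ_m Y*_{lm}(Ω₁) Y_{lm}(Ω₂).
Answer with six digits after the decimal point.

0.037218

Addition theorem: P_1(cos γ) = (4π/3) Σ_m Y*_{lm}(Ω₁) Y_{lm}(Ω₂), m = −1…1:
  [-1]  conj(Y_{1,-1})(Ω₁) = (-0.297176, -0.053097) ; Y_{1,-1}(Ω₂) = (0.064925, 0.337571) ; Δ = (-0.001370, -0.103765)
  [+0]  conj(Y_{1,0})(Ω₁) = (0.237627, -0.000000) ; Y_{1,0}(Ω₂) = (0.048923, 0.000000) ; Δ = (0.011625, 0.000000)
  [+1]  conj(Y_{1,1})(Ω₁) = (0.297176, -0.053097) ; Y_{1,1}(Ω₂) = (-0.064925, 0.337571) ; Δ = (-0.001370, 0.103765)
Total Σ_m = (0.008885, 0.000000). Multiply by 4.188790: (0.037218, 0.000000). P_1(cos γ) = 0.037218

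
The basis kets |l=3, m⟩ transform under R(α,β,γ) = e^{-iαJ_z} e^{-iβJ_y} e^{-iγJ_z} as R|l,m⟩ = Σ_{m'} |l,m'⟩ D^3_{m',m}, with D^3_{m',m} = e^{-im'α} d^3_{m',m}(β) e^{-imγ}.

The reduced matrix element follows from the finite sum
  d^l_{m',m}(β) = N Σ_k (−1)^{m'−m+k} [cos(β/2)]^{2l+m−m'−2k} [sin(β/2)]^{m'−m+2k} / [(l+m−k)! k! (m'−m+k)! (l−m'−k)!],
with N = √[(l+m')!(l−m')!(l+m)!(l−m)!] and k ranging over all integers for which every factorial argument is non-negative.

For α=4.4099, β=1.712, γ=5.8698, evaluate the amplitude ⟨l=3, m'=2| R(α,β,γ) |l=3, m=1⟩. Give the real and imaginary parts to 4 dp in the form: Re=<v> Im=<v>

Re=-0.2510 Im=-0.4071

D^3_{2,1}(4.4099,1.7120,5.8698) = e^{-i·2·4.4099}·d^3_{2,1}(1.7120)·e^{-i·1·5.8698}. Compute d first:
Half-angle: c=0.655464, s=0.755227. N=√(120·1·24·2)=75.894664
k: max(0,(1)−(2))=0 … min(3+(1),3−(2))=1
  k=0: (−1)^1·75.8947/(24)·0.6555^5·0.7552^1 = -0.288948
  k=1: (−1)^2·75.8947/(12)·0.6555^3·0.7552^3 = +0.767199
d^3_{2,1}(1.7120) = -0.288948 +0.767199 = +0.478250
Attach z-rotation phases: D = e^{-i(2)(4.4099)}·(+0.478250)·e^{-i(1)(5.8698)} = -0.250967-0.407111i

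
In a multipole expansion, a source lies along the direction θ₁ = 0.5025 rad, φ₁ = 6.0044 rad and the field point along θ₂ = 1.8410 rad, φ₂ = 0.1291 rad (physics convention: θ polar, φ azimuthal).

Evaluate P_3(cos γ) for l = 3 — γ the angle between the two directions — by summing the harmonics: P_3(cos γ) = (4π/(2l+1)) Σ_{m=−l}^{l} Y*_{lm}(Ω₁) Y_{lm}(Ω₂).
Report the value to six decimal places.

Expand P_3 via completeness: Σ_{m} conj(Y_{3,m}) at Ω₁ times Y_{3,m} at Ω₂ —
  [-3]  conj(Y_{3,-3})(Ω₁) = 0.03124 - 0.03459j ; Y_{3,-3}(Ω₂) = 0.34578 - 0.14104j ; Δ = 0.00592 - 0.01637j
  [-2]  conj(Y_{3,-2})(Ω₁) = 0.17629 - 0.10993j ; Y_{3,-2}(Ω₂) = -0.24496 + 0.06469j ; Δ = -0.03607 + 0.03833j
  [-1]  conj(Y_{3,-1})(Ω₁) = 0.42501 - 0.12165j ; Y_{3,-1}(Ω₂) = -0.19883 + 0.02581j ; Δ = -0.08136 + 0.03516j
  [+0]  conj(Y_{3,0})(Ω₁) = 0.27479 + 0.00000j ; Y_{3,0}(Ω₂) = 0.26335 + 0.00000j ; Δ = 0.07236 + 0.00000j
  [+1]  conj(Y_{3,1})(Ω₁) = -0.42501 - 0.12165j ; Y_{3,1}(Ω₂) = 0.19883 + 0.02581j ; Δ = -0.08136 - 0.03516j
  [+2]  conj(Y_{3,2})(Ω₁) = 0.17629 + 0.10993j ; Y_{3,2}(Ω₂) = -0.24496 - 0.06469j ; Δ = -0.03607 - 0.03833j
  [+3]  conj(Y_{3,3})(Ω₁) = -0.03124 - 0.03459j ; Y_{3,3}(Ω₂) = -0.34578 - 0.14104j ; Δ = 0.00592 + 0.01637j
Σ over m = -0.15066 + 0.00000j; ×(4π/7) → -0.27047 + 0.00000j. Real part: -0.270471

-0.270471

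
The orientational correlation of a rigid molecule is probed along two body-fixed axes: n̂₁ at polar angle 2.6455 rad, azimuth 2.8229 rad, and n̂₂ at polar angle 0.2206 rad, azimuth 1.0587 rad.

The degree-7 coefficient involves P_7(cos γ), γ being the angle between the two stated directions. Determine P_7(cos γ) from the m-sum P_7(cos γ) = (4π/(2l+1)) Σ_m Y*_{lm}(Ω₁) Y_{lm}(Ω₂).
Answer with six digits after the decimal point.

0.409665

Summing Y*_{l m}(θ₁,φ₁)·Y_{l m}(θ₂,φ₂) over m ∈ [−7, 7]; prefactor 4π/(2·7+1) = 0.837758:
  term(m=-7) = (0.000000, -0.000000)   from Y*(Ω₁)=(0.001697, 0.002187), Y(Ω₂)=(0.000005, -0.000011)
  term(m=-6) = (0.000002, 0.000004)   from Y*(Ω₁)=(0.006407, 0.018033), Y(Ω₂)=(0.000200, -0.000014)
  term(m=-5) = (-0.000140, 0.000097)   from Y*(Ω₁)=(0.001840, 0.081160), Y(Ω₂)=(0.001150, 0.001750)
  term(m=-4) = (-0.002574, -0.002514)   from Y*(Ω₁)=(-0.068181, 0.223554), Y(Ω₂)=(-0.007076, 0.013672)
  term(m=-3) = (0.019840, -0.030268)   from Y*(Ω₁)=(-0.258010, 0.365472), Y(Ω₂)=(-0.080850, 0.002791)
  term(m=-2) = (0.130226, 0.053045)   from Y*(Ω₁)=(-0.387452, 0.286903), Y(Ω₂)=(-0.151604, -0.249168)
  term(m=-1) = (-0.006587, 0.033631)   from Y*(Ω₁)=(-0.051647, 0.017040), Y(Ω₂)=(0.308766, -0.549294)
  term(m=+0) = (0.207467, 0.000000)   from Y*(Ω₁)=(0.446570, -0.000000), Y(Ω₂)=(0.464578, 0.000000)
  term(m=+1) = (-0.006587, -0.033631)   from Y*(Ω₁)=(0.051647, 0.017040), Y(Ω₂)=(-0.308766, -0.549294)
  term(m=+2) = (0.130226, -0.053045)   from Y*(Ω₁)=(-0.387452, -0.286903), Y(Ω₂)=(-0.151604, 0.249168)
  term(m=+3) = (0.019840, 0.030268)   from Y*(Ω₁)=(0.258010, 0.365472), Y(Ω₂)=(0.080850, 0.002791)
  term(m=+4) = (-0.002574, 0.002514)   from Y*(Ω₁)=(-0.068181, -0.223554), Y(Ω₂)=(-0.007076, -0.013672)
  term(m=+5) = (-0.000140, -0.000097)   from Y*(Ω₁)=(-0.001840, 0.081160), Y(Ω₂)=(-0.001150, 0.001750)
  term(m=+6) = (0.000002, -0.000004)   from Y*(Ω₁)=(0.006407, -0.018033), Y(Ω₂)=(0.000200, 0.000014)
  term(m=+7) = (0.000000, 0.000000)   from Y*(Ω₁)=(-0.001697, 0.002187), Y(Ω₂)=(-0.000005, -0.000011)
Accumulated sum (0.489002, -0.000000); after 4π/(2l+1) scaling, (0.409665, -0.000000) ⇒ P_7 = 0.409665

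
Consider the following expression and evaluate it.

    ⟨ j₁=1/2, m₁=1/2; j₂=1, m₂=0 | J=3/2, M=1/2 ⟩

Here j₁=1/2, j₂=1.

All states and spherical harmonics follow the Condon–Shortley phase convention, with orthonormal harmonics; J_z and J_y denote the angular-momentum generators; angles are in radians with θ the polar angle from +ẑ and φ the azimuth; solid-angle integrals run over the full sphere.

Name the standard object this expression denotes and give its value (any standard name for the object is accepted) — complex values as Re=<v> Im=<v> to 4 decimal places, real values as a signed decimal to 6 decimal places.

Clebsch–Gordan coefficient, +√(2/3) ≈ +0.816497

This is a Clebsch–Gordan (vector-coupling) coefficient.
j₁+j₂−J=0  J+j₁−j₂=1  J−j₁+j₂=2  j₁+j₂+J+1=4
(j₁±m₁, j₂±m₂, J±M) = (1,0,1,1,2,1)
P² = 2/3
sum k=0..0:
  [0] +1/1 = 1
S = 1
C² = P²·S² = 2/3 ; C = +0.816497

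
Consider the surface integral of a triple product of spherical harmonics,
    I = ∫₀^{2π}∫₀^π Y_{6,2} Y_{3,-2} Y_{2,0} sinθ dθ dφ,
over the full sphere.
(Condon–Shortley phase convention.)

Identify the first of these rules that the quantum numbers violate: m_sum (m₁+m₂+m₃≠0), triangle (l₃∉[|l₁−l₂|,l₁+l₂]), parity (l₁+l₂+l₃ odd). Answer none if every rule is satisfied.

m₁+m₂+m₃ = 2 − 2 + 0 = 0  ✓
triangle: need |l₁−l₂| ≤ l₃ ≤ l₁+l₂ = [3,9]; l₃=2 is outside  ✗
parity: l₁+l₂+l₃ = 11 is odd

triangle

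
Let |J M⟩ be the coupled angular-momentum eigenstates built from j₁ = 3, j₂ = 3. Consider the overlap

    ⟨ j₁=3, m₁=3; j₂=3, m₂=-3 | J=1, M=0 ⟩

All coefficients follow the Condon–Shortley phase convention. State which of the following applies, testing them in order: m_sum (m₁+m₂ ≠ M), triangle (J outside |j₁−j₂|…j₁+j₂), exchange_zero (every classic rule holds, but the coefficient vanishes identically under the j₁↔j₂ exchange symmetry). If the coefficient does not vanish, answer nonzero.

m-sum: m₁+m₂ = 3+(-3) = 0, M = 0  ✓
triangle: |j₁−j₂| = 0 ≤ J = 1 ≤ j₁+j₂ = 6  ✓
exchange: j₁≠j₂ or m₁≠m₂ — the exchange symmetry imposes no constraint here
value check: CG = +√(9/28) = +0.566947 ≠ 0

nonzero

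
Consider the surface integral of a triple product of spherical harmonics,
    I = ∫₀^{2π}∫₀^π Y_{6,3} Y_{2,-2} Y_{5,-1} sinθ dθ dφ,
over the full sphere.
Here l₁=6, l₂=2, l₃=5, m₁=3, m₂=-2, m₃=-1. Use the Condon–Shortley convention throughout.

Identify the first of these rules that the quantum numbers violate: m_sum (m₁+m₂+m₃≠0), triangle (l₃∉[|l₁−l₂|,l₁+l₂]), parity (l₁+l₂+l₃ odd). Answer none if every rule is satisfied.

parity

m₁+m₂+m₃ = 3 − 2 − 1 = 0  ✓
triangle: |6−2|=4 ≤ l₃=5 ≤ 6+2=8  ✓
parity: l₁+l₂+l₃ = 13 is odd  ✗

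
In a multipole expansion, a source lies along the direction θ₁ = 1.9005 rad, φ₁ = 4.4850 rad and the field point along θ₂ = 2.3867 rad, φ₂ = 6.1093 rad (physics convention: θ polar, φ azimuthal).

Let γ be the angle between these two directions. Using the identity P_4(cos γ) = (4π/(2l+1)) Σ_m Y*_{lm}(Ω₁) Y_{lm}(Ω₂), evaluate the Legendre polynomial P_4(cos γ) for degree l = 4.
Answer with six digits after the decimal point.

0.230445

Summing Y*_{l m}(θ₁,φ₁)·Y_{l m}(θ₂,φ₂) over m ∈ [−4, 4]; prefactor 4π/(2·4+1) = 1.396263:
  m=-4: (0.21777 - 0.27988j) × (0.07489 + 0.06251j) = 0.03381 - 0.00735j  (running Σ = 0.03381 - 0.00735j)
  m=-3: (-0.21640 - 0.26642j) × (-0.25428 - 0.14615j) = 0.01609 + 0.09937j  (running Σ = 0.04989 + 0.09202j)
  m=-2: (0.07163 - 0.03502j) × (0.40066 + 0.14524j) = 0.03378 - 0.00363j  (running Σ = 0.08368 + 0.08840j)
  m=-1: (-0.07404 - 0.31997j) × (-0.16590 - 0.02914j) = 0.00296 + 0.05524j  (running Σ = 0.08664 + 0.14363j)
  m=0: (0.02538 + 0.00000j) × (-0.32424 + 0.00000j) = -0.00823 + 0.00000j  (running Σ = 0.07841 + 0.14363j)
  m=1: (0.07404 - 0.31997j) × (0.16590 - 0.02914j) = 0.00296 - 0.05524j  (running Σ = 0.08137 + 0.08840j)
  m=2: (0.07163 + 0.03502j) × (0.40066 - 0.14524j) = 0.03378 + 0.00363j  (running Σ = 0.11515 + 0.09202j)
  m=3: (0.21640 - 0.26642j) × (0.25428 - 0.14615j) = 0.01609 - 0.09937j  (running Σ = 0.13124 - 0.00735j)
  m=4: (0.21777 + 0.27988j) × (0.07489 - 0.06251j) = 0.03381 + 0.00735j  (running Σ = 0.16504 - 0.00000j)
Σ over m = 0.16504 - 0.00000j; ×(4π/9) → 0.23044 - 0.00000j. Real part: 0.230445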